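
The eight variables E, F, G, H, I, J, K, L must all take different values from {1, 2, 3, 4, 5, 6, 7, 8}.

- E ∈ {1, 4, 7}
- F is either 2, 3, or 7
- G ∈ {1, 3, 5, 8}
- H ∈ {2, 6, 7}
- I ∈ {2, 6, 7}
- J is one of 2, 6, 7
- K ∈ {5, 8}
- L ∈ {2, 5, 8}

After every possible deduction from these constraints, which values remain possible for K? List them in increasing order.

5, 8

The 8 variables together cover exactly {1, 2, 3, 4, 5, 6, 7, 8} — 8 values for 8 variables — and 4 appears only in E's list, so E = 4.
The 7 still-open variables together cover exactly {1, 2, 3, 5, 6, 7, 8} — 7 values for 7 variables — and 1 appears only in G's list, so G = 1.
The 6 still-open variables together cover exactly {2, 3, 5, 6, 7, 8} — 6 values for 6 variables — and 3 appears only in F's list, so F = 3.
H, I, J between them cover only {2, 6, 7} — a naked triple. Remove those values from L.
No further eliminations apply; K can still be any of 5, 8.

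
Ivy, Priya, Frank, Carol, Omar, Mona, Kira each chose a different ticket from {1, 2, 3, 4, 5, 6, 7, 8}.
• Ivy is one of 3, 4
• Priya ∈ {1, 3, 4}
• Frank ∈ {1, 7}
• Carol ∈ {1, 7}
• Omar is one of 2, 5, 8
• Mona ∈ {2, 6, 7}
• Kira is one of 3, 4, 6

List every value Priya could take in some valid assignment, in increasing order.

Frank and Carol share exactly the 2 values {1, 7}; by pigeonhole those values go to them, so strike 1, 7 from Priya, Mona.
Ivy and Priya share exactly the 2 values {3, 4}; by pigeonhole those values go to them, so strike 3, 4 from Kira.
Kira has just one choice, so Kira = 6. So Mona can't be 6.
That leaves Mona = 2. Remove 2 from Omar.
No further eliminations apply; Priya can still be any of 3, 4.

3, 4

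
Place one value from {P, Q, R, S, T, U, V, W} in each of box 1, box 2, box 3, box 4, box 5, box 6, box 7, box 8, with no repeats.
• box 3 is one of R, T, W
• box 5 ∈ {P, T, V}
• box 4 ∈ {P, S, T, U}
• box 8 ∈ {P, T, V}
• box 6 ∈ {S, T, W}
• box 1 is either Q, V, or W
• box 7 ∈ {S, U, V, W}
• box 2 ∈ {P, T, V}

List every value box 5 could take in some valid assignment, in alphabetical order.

The 8 variables draw from only 8 values {P, Q, R, S, T, U, V, W}, so each is used; only box 1 can be Q, hence box 1 = Q.
The 7 still-open variables together cover exactly {P, R, S, T, U, V, W} — 7 values for 7 variables — and R appears only in box 3's list, so box 3 = R.
box 2, box 5, box 8 between them cover only {P, T, V} — a naked triple. Remove those values from box 4, box 6, box 7.
No further eliminations apply; box 5 can still be any of P, T, V.

P, T, V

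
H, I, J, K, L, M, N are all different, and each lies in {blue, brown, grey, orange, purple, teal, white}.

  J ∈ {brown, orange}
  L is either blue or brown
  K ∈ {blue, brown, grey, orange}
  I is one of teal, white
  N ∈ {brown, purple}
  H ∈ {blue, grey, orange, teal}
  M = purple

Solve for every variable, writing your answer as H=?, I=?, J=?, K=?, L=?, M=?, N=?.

M's domain is down to {purple}, so M = purple. Eliminate purple elsewhere: N.
N's domain is down to {brown}, so N = brown. Eliminate brown elsewhere: J, K, L.
J must be orange (only option left). Strike orange from H, K.
L has just one choice, so L = blue. Strike blue from H, K.
K's domain is down to {grey}, so K = grey. Strike grey from H.
H must be teal (only option left). Remove teal from I.
I's domain is down to {white}, so I = white.

H=teal, I=white, J=orange, K=grey, L=blue, M=purple, N=brown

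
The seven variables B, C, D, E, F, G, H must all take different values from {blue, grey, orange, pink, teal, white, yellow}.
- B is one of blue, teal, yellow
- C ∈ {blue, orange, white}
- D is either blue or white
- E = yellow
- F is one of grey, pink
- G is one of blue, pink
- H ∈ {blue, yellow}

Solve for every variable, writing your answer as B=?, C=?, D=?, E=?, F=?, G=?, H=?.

B=teal, C=orange, D=white, E=yellow, F=grey, G=pink, H=blue

E must be yellow (only option left). Remove yellow from B, H.
That leaves H = blue. Remove blue from B, C, D, G.
That leaves B = teal.
D's domain is down to {white}, so D = white. Remove white from C.
That leaves G = pink. Strike pink from F.
That leaves C = orange.
That leaves F = grey.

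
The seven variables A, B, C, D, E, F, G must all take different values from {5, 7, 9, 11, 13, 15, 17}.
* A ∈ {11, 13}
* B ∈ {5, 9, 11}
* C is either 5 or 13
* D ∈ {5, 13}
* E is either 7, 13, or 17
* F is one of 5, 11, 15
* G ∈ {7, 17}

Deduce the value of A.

The 7 variables draw from only 7 values {5, 7, 9, 11, 13, 15, 17}, so each is used; only B can be 9, hence B = 9.
Among the 6 still-open variables, 15 fits only F (and all 6 values in {5, 7, 11, 13, 15, 17} must be used), so F = 15.
The 5 still-open variables together cover exactly {5, 7, 11, 13, 17} — 5 values for 5 variables — and 11 appears only in A's list, so A = 11.

11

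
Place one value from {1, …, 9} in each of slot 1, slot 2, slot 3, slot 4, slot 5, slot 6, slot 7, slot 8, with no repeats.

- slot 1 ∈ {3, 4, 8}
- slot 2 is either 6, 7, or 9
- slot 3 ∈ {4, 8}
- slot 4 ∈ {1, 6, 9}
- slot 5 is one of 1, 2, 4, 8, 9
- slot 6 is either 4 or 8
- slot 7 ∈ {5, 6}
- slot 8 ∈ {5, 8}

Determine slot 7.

slot 3 and slot 6 share exactly the 2 values {4, 8}; by pigeonhole those values go to them, so strike 4, 8 from slot 1, slot 5, slot 8.
slot 1 must be 3 (only option left).
slot 8 has just one choice, so slot 8 = 5. Remove 5 from slot 7.
So slot 7 = 6.

6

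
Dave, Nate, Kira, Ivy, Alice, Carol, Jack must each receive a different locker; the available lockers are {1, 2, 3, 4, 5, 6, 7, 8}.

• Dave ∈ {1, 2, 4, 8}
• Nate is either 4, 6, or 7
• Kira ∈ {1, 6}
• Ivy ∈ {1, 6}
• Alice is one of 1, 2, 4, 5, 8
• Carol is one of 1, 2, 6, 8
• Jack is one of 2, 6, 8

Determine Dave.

4

The 7 variables together cover exactly {1, 2, 4, 5, 6, 7, 8} — 7 values for 7 variables — and 5 appears only in Alice's list, so Alice = 5.
The 6 still-open variables draw from only 6 values {1, 2, 4, 6, 7, 8}, so each is used; only Nate can be 7, hence Nate = 7.
The 5 still-open variables together cover exactly {1, 2, 4, 6, 8} — 5 values for 5 variables — and 4 appears only in Dave's list, so Dave = 4.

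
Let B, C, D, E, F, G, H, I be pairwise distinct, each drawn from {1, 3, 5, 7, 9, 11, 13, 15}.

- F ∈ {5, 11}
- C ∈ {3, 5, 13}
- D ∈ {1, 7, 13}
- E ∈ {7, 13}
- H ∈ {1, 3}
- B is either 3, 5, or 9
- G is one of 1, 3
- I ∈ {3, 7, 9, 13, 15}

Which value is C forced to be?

The 8 variables together cover exactly {1, 3, 5, 7, 9, 11, 13, 15} — 8 values for 8 variables — and 11 appears only in F's list, so F = 11.
The 7 still-open variables draw from only 7 values {1, 3, 5, 7, 9, 13, 15}, so each is used; only I can be 15, hence I = 15.
The 6 still-open variables together cover exactly {1, 3, 5, 7, 9, 13} — 6 values for 6 variables — and 9 appears only in B's list, so B = 9.
The 5 still-open variables together cover exactly {1, 3, 5, 7, 13} — 5 values for 5 variables — and 5 appears only in C's list, so C = 5.

5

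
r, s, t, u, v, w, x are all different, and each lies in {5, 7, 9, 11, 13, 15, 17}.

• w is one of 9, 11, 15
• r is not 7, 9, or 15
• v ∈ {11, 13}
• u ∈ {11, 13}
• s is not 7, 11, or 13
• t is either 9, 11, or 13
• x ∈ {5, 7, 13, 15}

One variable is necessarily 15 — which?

Among the 7 variables, 7 fits only x (and all 7 values in {5, 7, 9, 11, 13, 15, 17} must be used), so x = 7.
u and v share exactly the 2 values {11, 13}; by pigeonhole those values go to them, so strike 11, 13 from r, t, w.
t must be 9 (only option left). Eliminate 9 elsewhere: s, w.
So 15 goes to w.

w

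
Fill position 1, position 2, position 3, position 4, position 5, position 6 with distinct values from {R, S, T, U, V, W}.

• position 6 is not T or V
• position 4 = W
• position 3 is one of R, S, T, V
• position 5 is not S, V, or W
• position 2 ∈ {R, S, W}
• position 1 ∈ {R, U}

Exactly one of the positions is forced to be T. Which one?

position 4 must be W (only option left). Eliminate W elsewhere: position 2, position 6.
The 5 still-open variables draw from only 5 values {R, S, T, U, V}, so each is used; only position 3 can be V, hence position 3 = V.
Among the 4 still-open variables, T fits only position 5 (and all 4 values in {R, S, T, U} must be used), so position 5 = T.

position 5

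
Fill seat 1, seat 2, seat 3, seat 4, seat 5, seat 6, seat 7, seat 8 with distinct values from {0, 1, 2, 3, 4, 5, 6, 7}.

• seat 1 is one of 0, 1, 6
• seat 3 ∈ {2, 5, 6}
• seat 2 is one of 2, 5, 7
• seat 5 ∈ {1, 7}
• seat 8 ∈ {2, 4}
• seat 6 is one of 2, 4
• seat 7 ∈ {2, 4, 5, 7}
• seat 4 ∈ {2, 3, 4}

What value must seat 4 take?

Among the 8 variables, 0 fits only seat 1 (and all 8 values in {0, 1, 2, 3, 4, 5, 6, 7} must be used), so seat 1 = 0.
The 7 still-open variables draw from only 7 values {1, 2, 3, 4, 5, 6, 7}, so each is used; only seat 5 can be 1, hence seat 5 = 1.
The 6 still-open variables together cover exactly {2, 3, 4, 5, 6, 7} — 6 values for 6 variables — and 3 appears only in seat 4's list, so seat 4 = 3.

3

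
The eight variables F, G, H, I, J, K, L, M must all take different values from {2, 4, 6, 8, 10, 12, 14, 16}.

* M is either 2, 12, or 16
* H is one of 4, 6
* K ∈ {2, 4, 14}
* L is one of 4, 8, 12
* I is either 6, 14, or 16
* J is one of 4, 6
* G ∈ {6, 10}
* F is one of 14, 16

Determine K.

Among the 8 variables, 8 fits only L (and all 8 values in {2, 4, 6, 8, 10, 12, 14, 16} must be used), so L = 8.
Among the 7 still-open variables, 10 fits only G (and all 7 values in {2, 4, 6, 10, 12, 14, 16} must be used), so G = 10.
The 6 still-open variables together cover exactly {2, 4, 6, 12, 14, 16} — 6 values for 6 variables — and 12 appears only in M's list, so M = 12.
The 5 still-open variables draw from only 5 values {2, 4, 6, 14, 16}, so each is used; only K can be 2, hence K = 2.

2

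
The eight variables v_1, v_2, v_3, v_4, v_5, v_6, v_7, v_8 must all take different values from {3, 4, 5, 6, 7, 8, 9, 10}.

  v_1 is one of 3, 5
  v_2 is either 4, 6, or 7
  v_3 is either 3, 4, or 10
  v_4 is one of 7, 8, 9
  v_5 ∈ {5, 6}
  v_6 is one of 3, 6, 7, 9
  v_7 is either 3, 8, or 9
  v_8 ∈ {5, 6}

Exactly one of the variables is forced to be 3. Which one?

v_1

Among the 8 variables, 10 fits only v_3 (and all 8 values in {3, 4, 5, 6, 7, 8, 9, 10} must be used), so v_3 = 10.
The 7 still-open variables together cover exactly {3, 4, 5, 6, 7, 8, 9} — 7 values for 7 variables — and 4 appears only in v_2's list, so v_2 = 4.
v_5 and v_8 between them cover only {5, 6} — a naked pair. Remove those values from v_1, v_6.
So 3 goes to v_1.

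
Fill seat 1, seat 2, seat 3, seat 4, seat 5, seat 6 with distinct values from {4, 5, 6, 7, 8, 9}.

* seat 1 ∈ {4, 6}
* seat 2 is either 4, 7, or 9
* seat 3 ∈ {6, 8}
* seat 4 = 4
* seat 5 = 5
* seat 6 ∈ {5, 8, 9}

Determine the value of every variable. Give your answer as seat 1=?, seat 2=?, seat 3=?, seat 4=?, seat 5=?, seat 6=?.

seat 1=6, seat 2=7, seat 3=8, seat 4=4, seat 5=5, seat 6=9

seat 4's domain is down to {4}, so seat 4 = 4. So seat 1, seat 2 can't be 4.
seat 5's domain is down to {5}, so seat 5 = 5. Remove 5 from seat 6.
seat 1 must be 6 (only option left). So seat 3 can't be 6.
seat 3 has just one choice, so seat 3 = 8. Strike 8 from seat 6.
seat 6's domain is down to {9}, so seat 6 = 9. Strike 9 from seat 2.
seat 2 has just one choice, so seat 2 = 7.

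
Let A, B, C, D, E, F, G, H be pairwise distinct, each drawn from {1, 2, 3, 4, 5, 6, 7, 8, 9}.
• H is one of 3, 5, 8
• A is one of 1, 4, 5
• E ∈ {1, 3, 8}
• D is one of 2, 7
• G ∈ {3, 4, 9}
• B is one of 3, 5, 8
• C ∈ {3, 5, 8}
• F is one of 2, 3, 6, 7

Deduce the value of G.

9

The 3 variables B, C, H are confined to {3, 5, 8}, which locks those values in; drop them from A, E, F, G.
E's domain is down to {1}, so E = 1. Strike 1 from A.
A must be 4 (only option left). So G can't be 4.
So G = 9.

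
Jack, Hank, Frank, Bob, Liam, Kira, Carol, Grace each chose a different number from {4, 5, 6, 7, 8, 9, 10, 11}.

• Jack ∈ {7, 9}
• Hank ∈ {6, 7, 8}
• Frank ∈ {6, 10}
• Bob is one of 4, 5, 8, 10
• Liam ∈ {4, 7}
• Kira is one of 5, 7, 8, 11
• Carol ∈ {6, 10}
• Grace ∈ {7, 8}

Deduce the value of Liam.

Among the 8 variables, 9 fits only Jack (and all 8 values in {4, 5, 6, 7, 8, 9, 10, 11} must be used), so Jack = 9.
Among the 7 still-open variables, 11 fits only Kira (and all 7 values in {4, 5, 6, 7, 8, 10, 11} must be used), so Kira = 11.
The 6 still-open variables together cover exactly {4, 5, 6, 7, 8, 10} — 6 values for 6 variables — and 5 appears only in Bob's list, so Bob = 5.
Among the 5 still-open variables, 4 fits only Liam (and all 5 values in {4, 6, 7, 8, 10} must be used), so Liam = 4.

4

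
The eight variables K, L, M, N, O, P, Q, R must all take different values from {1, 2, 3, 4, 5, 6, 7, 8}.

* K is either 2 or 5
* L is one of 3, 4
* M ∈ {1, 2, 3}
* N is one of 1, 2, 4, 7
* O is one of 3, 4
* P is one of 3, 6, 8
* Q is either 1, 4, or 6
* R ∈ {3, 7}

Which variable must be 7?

R

The 8 variables together cover exactly {1, 2, 3, 4, 5, 6, 7, 8} — 8 values for 8 variables — and 5 appears only in K's list, so K = 5.
The 7 still-open variables draw from only 7 values {1, 2, 3, 4, 6, 7, 8}, so each is used; only P can be 8, hence P = 8.
Among the 6 still-open variables, 6 fits only Q (and all 6 values in {1, 2, 3, 4, 6, 7} must be used), so Q = 6.
The 2 variables L and O are confined to {3, 4}, which locks those values in; drop them from M, N, R.
So 7 goes to R.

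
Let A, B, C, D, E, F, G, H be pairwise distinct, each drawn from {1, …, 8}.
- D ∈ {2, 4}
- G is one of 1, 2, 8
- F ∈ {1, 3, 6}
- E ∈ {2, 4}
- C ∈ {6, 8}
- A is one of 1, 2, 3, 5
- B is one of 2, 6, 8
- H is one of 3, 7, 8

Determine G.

Among the 8 variables, 5 fits only A (and all 8 values in {1, 2, 3, 4, 5, 6, 7, 8} must be used), so A = 5.
The 7 still-open variables draw from only 7 values {1, 2, 3, 4, 6, 7, 8}, so each is used; only H can be 7, hence H = 7.
The 6 still-open variables draw from only 6 values {1, 2, 3, 4, 6, 8}, so each is used; only F can be 3, hence F = 3.
The 5 still-open variables draw from only 5 values {1, 2, 4, 6, 8}, so each is used; only G can be 1, hence G = 1.

1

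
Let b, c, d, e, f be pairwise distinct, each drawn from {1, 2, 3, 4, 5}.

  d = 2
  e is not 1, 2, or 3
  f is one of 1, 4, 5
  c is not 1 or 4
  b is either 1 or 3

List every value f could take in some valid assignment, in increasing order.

1, 4, 5

d must be 2 (only option left). So c can't be 2.
No further eliminations apply; f can still be any of 1, 4, 5.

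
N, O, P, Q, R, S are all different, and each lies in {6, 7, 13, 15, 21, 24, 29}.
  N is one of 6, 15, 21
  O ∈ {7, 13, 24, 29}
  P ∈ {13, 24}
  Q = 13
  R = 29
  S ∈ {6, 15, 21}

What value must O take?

7

Q must be 13 (only option left). So O, P can't be 13.
R has just one choice, so R = 29. Eliminate 29 elsewhere: O.
P's domain is down to {24}, so P = 24. Remove 24 from O.
So O = 7.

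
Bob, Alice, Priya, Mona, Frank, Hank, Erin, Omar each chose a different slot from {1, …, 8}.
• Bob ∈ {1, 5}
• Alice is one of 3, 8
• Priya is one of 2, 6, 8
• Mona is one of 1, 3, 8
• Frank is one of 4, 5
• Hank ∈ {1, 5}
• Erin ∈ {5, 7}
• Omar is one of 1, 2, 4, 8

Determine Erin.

7

The 8 variables together cover exactly {1, 2, 3, 4, 5, 6, 7, 8} — 8 values for 8 variables — and 6 appears only in Priya's list, so Priya = 6.
The 7 still-open variables draw from only 7 values {1, 2, 3, 4, 5, 7, 8}, so each is used; only Omar can be 2, hence Omar = 2.
Among the 6 still-open variables, 4 fits only Frank (and all 6 values in {1, 3, 4, 5, 7, 8} must be used), so Frank = 4.
Among the 5 still-open variables, 7 fits only Erin (and all 5 values in {1, 3, 5, 7, 8} must be used), so Erin = 7.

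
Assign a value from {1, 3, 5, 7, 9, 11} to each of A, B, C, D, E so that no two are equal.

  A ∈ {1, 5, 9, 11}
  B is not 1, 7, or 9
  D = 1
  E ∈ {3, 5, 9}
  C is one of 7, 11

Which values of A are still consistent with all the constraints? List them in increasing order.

5, 9, 11

D has just one choice, so D = 1. Strike 1 from A.
No further eliminations apply; A can still be any of 5, 9, 11.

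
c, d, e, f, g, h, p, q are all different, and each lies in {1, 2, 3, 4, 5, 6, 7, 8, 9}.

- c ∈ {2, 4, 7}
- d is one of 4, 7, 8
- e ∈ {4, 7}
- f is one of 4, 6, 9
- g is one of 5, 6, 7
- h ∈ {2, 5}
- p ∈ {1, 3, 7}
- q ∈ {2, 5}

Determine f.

9

h and q between them cover only {2, 5} — a naked pair. Remove those values from c, g.
c and e between them cover only {4, 7} — a naked pair. Remove those values from d, f, g, p.
That leaves d = 8.
g has just one choice, so g = 6. Strike 6 from f.
So f = 9.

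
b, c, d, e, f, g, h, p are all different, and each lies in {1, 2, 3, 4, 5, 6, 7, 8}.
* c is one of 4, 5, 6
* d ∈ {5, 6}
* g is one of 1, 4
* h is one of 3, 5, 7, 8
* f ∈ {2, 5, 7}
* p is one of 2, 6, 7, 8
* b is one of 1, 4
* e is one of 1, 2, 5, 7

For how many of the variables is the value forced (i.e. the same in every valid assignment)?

2

The 8 variables draw from only 8 values {1, 2, 3, 4, 5, 6, 7, 8}, so each is used; only h can be 3, hence h = 3.
The 7 still-open variables together cover exactly {1, 2, 4, 5, 6, 7, 8} — 7 values for 7 variables — and 8 appears only in p's list, so p = 8.
b and g between them cover only {1, 4} — a naked pair. Remove those values from c, e.
c and d share exactly the 2 values {5, 6}; by pigeonhole those values go to them, so strike 5, 6 from e, f.
Determined: h=3, p=8. The other variables each still have more than one consistent value. That makes 2.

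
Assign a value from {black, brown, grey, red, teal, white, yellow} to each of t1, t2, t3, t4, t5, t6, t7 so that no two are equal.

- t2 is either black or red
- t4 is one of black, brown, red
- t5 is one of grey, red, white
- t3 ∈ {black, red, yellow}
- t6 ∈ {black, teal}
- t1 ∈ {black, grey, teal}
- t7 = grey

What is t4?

t7 has just one choice, so t7 = grey. Strike grey from t1, t5.
Among the 6 still-open variables, brown fits only t4 (and all 6 values in {black, brown, red, teal, white, yellow} must be used), so t4 = brown.

brown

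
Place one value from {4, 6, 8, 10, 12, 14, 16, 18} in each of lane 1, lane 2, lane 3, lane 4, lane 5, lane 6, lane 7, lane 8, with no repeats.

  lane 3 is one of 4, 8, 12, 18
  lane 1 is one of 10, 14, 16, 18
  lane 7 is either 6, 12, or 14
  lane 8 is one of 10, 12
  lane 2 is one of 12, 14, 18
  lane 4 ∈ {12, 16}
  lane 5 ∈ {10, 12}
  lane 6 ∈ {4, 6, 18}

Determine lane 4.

16

The 8 variables draw from only 8 values {4, 6, 8, 10, 12, 14, 16, 18}, so each is used; only lane 3 can be 8, hence lane 3 = 8.
The 7 still-open variables draw from only 7 values {4, 6, 10, 12, 14, 16, 18}, so each is used; only lane 6 can be 4, hence lane 6 = 4.
The 6 still-open variables draw from only 6 values {6, 10, 12, 14, 16, 18}, so each is used; only lane 7 can be 6, hence lane 7 = 6.
The 2 variables lane 5 and lane 8 are confined to {10, 12}, which locks those values in; drop them from lane 1, lane 2, lane 4.
So lane 4 = 16.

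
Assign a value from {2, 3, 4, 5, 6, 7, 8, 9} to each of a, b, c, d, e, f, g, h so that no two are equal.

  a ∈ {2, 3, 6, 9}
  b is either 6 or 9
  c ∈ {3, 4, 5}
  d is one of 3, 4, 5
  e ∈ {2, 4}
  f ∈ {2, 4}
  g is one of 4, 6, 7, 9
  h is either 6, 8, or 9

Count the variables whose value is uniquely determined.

2

The 8 variables draw from only 8 values {2, 3, 4, 5, 6, 7, 8, 9}, so each is used; only g can be 7, hence g = 7.
Among the 7 still-open variables, 8 fits only h (and all 7 values in {2, 3, 4, 5, 6, 8, 9} must be used), so h = 8.
e and f share exactly the 2 values {2, 4}; by pigeonhole those values go to them, so strike 2, 4 from a, c, d.
The 2 variables c and d are confined to {3, 5}, which locks those values in; drop them from a.
Determined: g=7, h=8. The other variables each still have more than one consistent value. That makes 2.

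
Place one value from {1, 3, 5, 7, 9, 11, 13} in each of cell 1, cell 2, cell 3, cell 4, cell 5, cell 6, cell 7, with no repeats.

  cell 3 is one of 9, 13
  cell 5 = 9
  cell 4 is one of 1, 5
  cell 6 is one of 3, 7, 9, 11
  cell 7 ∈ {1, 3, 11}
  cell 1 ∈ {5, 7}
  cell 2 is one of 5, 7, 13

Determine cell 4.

cell 5 must be 9 (only option left). Strike 9 from cell 3, cell 6.
cell 3 must be 13 (only option left). Remove 13 from cell 2.
The 2 variables cell 1 and cell 2 are confined to {5, 7}, which locks those values in; drop them from cell 4, cell 6.
So cell 4 = 1.

1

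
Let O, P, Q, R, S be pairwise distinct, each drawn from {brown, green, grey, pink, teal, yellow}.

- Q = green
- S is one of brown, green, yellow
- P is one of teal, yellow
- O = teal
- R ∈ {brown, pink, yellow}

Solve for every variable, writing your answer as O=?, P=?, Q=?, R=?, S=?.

O has just one choice, so O = teal. So P can't be teal.
That leaves P = yellow. Eliminate yellow elsewhere: R, S.
That leaves Q = green. Remove green from S.
S has just one choice, so S = brown. Eliminate brown elsewhere: R.
R's domain is down to {pink}, so R = pink.

O=teal, P=yellow, Q=green, R=pink, S=brown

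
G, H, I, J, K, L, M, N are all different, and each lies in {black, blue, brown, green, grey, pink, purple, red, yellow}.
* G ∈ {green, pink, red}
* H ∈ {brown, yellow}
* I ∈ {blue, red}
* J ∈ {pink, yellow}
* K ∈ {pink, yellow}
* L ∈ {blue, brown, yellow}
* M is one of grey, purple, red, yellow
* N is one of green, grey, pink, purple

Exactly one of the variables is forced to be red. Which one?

The 2 variables J and K are confined to {pink, yellow}, which locks those values in; drop them from G, H, L, M, N.
H must be brown (only option left). Eliminate brown elsewhere: L.
L's domain is down to {blue}, so L = blue. Remove blue from I.
So red goes to I.

I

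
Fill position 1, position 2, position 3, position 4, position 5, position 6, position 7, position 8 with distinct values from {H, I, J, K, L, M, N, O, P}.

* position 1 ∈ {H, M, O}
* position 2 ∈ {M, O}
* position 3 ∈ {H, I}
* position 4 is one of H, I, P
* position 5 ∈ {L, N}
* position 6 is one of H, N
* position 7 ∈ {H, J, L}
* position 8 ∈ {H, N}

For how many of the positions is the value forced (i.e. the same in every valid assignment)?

Among the 8 variables, J fits only position 7 (and all 8 values in {H, I, J, L, M, N, O, P} must be used), so position 7 = J.
The 7 still-open variables together cover exactly {H, I, L, M, N, O, P} — 7 values for 7 variables — and L appears only in position 5's list, so position 5 = L.
Among the 6 still-open variables, P fits only position 4 (and all 6 values in {H, I, M, N, O, P} must be used), so position 4 = P.
Among the 5 still-open variables, I fits only position 3 (and all 5 values in {H, I, M, N, O} must be used), so position 3 = I.
position 6 and position 8 share exactly the 2 values {H, N}; by pigeonhole those values go to them, so strike H, N from position 1.
Determined: position 3=I, position 4=P, position 5=L, position 7=J. The other positions each still have more than one consistent value. That makes 4.

4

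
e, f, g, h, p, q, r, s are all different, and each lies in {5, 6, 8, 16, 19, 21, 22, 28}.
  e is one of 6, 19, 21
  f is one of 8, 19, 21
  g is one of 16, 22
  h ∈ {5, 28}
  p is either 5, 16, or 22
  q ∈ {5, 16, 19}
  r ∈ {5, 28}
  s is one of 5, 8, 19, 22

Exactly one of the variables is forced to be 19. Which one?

Among the 8 variables, 6 fits only e (and all 8 values in {5, 6, 8, 16, 19, 21, 22, 28} must be used), so e = 6.
The 7 still-open variables together cover exactly {5, 8, 16, 19, 21, 22, 28} — 7 values for 7 variables — and 21 appears only in f's list, so f = 21.
The 6 still-open variables draw from only 6 values {5, 8, 16, 19, 22, 28}, so each is used; only s can be 8, hence s = 8.
Among the 5 still-open variables, 19 fits only q (and all 5 values in {5, 16, 19, 22, 28} must be used), so q = 19.

q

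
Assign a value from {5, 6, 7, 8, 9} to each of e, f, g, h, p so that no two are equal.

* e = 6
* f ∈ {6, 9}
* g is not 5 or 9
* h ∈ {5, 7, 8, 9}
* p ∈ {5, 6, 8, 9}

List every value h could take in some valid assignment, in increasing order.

e has just one choice, so e = 6. Remove 6 from f, g, p.
f has just one choice, so f = 9. Remove 9 from h, p.
No further eliminations apply; h can still be any of 5, 7, 8.

5, 7, 8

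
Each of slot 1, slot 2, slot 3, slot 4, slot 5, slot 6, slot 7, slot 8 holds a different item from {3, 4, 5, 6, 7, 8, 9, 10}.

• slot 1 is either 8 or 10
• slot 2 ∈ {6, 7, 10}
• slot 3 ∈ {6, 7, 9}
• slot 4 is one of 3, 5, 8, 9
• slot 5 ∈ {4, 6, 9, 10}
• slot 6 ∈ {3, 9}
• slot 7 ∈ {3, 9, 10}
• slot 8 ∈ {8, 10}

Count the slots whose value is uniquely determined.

Among the 8 variables, 4 fits only slot 5 (and all 8 values in {3, 4, 5, 6, 7, 8, 9, 10} must be used), so slot 5 = 4.
The 7 still-open variables draw from only 7 values {3, 5, 6, 7, 8, 9, 10}, so each is used; only slot 4 can be 5, hence slot 4 = 5.
slot 1 and slot 8 between them cover only {8, 10} — a naked pair. Remove those values from slot 2, slot 7.
slot 6 and slot 7 share exactly the 2 values {3, 9}; by pigeonhole those values go to them, so strike 3, 9 from slot 3.
Determined: slot 4=5, slot 5=4. The other slots each still have more than one consistent value. That makes 2.

2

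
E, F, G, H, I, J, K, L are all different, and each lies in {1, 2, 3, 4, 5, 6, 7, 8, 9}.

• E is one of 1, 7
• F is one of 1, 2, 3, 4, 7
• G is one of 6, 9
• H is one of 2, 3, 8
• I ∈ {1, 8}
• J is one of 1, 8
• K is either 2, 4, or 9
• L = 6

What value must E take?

7

L's domain is down to {6}, so L = 6. Eliminate 6 elsewhere: G.
G's domain is down to {9}, so G = 9. Strike 9 from K.
I and J share exactly the 2 values {1, 8}; by pigeonhole those values go to them, so strike 1, 8 from E, F, H.
So E = 7.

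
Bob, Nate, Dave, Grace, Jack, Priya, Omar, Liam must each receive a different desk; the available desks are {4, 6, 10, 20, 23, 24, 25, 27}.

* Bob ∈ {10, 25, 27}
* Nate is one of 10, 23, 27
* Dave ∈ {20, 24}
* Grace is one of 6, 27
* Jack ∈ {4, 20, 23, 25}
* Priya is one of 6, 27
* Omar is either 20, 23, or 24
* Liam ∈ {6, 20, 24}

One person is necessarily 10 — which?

The 8 variables together cover exactly {4, 6, 10, 20, 23, 24, 25, 27} — 8 values for 8 variables — and 4 appears only in Jack's list, so Jack = 4.
The 7 still-open variables draw from only 7 values {6, 10, 20, 23, 24, 25, 27}, so each is used; only Bob can be 25, hence Bob = 25.
Among the 6 still-open variables, 10 fits only Nate (and all 6 values in {6, 10, 20, 23, 24, 27} must be used), so Nate = 10.

Nate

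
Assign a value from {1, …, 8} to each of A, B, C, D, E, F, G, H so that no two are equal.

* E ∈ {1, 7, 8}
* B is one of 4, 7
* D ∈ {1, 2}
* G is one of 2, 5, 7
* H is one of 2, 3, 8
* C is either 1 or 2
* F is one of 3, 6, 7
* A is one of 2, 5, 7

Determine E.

The 8 variables together cover exactly {1, 2, 3, 4, 5, 6, 7, 8} — 8 values for 8 variables — and 4 appears only in B's list, so B = 4.
Among the 7 still-open variables, 6 fits only F (and all 7 values in {1, 2, 3, 5, 6, 7, 8} must be used), so F = 6.
The 6 still-open variables draw from only 6 values {1, 2, 3, 5, 7, 8}, so each is used; only H can be 3, hence H = 3.
Among the 5 still-open variables, 8 fits only E (and all 5 values in {1, 2, 5, 7, 8} must be used), so E = 8.

8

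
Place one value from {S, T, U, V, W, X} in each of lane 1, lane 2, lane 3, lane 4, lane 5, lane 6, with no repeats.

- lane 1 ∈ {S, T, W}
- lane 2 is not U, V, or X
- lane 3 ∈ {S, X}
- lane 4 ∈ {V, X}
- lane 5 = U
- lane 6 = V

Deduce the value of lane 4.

X

lane 5's domain is down to {U}, so lane 5 = U.
lane 6 has just one choice, so lane 6 = V. Remove V from lane 4.
So lane 4 = X.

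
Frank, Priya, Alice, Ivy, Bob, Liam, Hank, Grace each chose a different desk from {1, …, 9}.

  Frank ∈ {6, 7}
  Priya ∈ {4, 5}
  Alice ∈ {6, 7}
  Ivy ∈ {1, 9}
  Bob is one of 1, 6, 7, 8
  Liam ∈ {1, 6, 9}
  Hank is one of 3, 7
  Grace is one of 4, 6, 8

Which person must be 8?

The 8 variables draw from only 8 values {1, 3, 4, 5, 6, 7, 8, 9}, so each is used; only Hank can be 3, hence Hank = 3.
The 7 still-open variables draw from only 7 values {1, 4, 5, 6, 7, 8, 9}, so each is used; only Priya can be 5, hence Priya = 5.
The 6 still-open variables draw from only 6 values {1, 4, 6, 7, 8, 9}, so each is used; only Grace can be 4, hence Grace = 4.
The 5 still-open variables together cover exactly {1, 6, 7, 8, 9} — 5 values for 5 variables — and 8 appears only in Bob's list, so Bob = 8.

Bob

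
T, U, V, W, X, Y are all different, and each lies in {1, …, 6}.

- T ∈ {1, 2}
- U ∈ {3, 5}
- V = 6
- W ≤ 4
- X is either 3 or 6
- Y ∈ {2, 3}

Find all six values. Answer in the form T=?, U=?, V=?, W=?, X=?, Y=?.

V has just one choice, so V = 6. Eliminate 6 elsewhere: X.
X must be 3 (only option left). Remove 3 from U, W, Y.
That leaves Y = 2. Strike 2 from T, W.
T's domain is down to {1}, so T = 1. Strike 1 from W.
U must be 5 (only option left).
W's domain is down to {4}, so W = 4.

T=1, U=5, V=6, W=4, X=3, Y=2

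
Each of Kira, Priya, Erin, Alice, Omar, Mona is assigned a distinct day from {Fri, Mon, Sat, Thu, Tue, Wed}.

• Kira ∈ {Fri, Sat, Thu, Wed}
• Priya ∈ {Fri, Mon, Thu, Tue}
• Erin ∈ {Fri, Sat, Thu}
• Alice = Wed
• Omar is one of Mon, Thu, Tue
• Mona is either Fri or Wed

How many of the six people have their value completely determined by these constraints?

Alice has just one choice, so Alice = Wed. Remove Wed from Kira, Mona.
Mona has just one choice, so Mona = Fri. Remove Fri from Kira, Priya, Erin.
Kira and Erin between them cover only {Sat, Thu} — a naked pair. Remove those values from Priya, Omar.
Determined: Alice=Wed, Mona=Fri. The other people each still have more than one consistent value. That makes 2.

2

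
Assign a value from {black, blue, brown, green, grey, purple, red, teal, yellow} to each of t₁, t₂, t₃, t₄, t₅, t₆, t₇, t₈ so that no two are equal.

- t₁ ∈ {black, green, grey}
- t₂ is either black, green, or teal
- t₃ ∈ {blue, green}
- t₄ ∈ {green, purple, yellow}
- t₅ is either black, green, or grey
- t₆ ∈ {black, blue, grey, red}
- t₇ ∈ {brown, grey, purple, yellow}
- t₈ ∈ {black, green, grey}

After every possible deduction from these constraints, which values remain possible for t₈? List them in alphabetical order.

black, green, grey

t₁, t₅, t₈ between them cover only {black, green, grey} — a naked triple. Remove those values from t₂, t₃, t₄, t₆, t₇.
t₂'s domain is down to {teal}, so t₂ = teal.
t₃'s domain is down to {blue}, so t₃ = blue. So t₆ can't be blue.
That leaves t₆ = red.
No further eliminations apply; t₈ can still be any of black, green, grey.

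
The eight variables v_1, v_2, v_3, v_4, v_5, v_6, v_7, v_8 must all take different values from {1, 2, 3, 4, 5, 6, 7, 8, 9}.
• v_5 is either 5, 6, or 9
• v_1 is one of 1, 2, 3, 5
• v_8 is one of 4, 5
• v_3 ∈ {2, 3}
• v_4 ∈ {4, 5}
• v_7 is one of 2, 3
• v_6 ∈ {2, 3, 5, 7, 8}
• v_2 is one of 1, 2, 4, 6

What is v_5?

v_3 and v_7 share exactly the 2 values {2, 3}; by pigeonhole those values go to them, so strike 2, 3 from v_1, v_2, v_6.
v_4 and v_8 between them cover only {4, 5} — a naked pair. Remove those values from v_1, v_2, v_5, v_6.
v_1's domain is down to {1}, so v_1 = 1. Remove 1 from v_2.
That leaves v_2 = 6. Eliminate 6 elsewhere: v_5.
So v_5 = 9.

9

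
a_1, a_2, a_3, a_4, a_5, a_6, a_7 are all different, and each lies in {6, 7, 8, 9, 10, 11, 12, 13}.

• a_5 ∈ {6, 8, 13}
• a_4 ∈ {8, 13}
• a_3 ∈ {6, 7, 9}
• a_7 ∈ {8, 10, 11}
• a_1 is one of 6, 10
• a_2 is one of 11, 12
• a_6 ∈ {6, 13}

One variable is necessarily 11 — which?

a_7

The 3 variables a_4, a_5, a_6 are confined to {6, 8, 13}, which locks those values in; drop them from a_1, a_3, a_7.
a_1 has just one choice, so a_1 = 10. Remove 10 from a_7.
So 11 goes to a_7.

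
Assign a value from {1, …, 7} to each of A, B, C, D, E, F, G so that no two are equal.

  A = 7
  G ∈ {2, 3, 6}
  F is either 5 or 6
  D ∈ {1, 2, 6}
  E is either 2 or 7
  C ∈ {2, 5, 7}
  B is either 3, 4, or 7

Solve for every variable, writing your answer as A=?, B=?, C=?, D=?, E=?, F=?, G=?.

A has just one choice, so A = 7. Strike 7 from B, C, E.
E's domain is down to {2}, so E = 2. Eliminate 2 elsewhere: C, D, G.
C has just one choice, so C = 5. So F can't be 5.
F has just one choice, so F = 6. Eliminate 6 elsewhere: D, G.
That leaves G = 3. Strike 3 from B.
B's domain is down to {4}, so B = 4.
D's domain is down to {1}, so D = 1.

A=7, B=4, C=5, D=1, E=2, F=6, G=3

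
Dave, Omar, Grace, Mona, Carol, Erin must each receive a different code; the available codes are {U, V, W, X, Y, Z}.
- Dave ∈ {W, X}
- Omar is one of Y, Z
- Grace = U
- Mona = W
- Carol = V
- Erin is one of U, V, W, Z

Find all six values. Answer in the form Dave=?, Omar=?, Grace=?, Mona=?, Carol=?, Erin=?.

Dave=X, Omar=Y, Grace=U, Mona=W, Carol=V, Erin=Z

Grace must be U (only option left). Strike U from Erin.
Mona must be W (only option left). Eliminate W elsewhere: Dave, Erin.
Carol's domain is down to {V}, so Carol = V. Remove V from Erin.
Erin has just one choice, so Erin = Z. So Omar can't be Z.
Dave has just one choice, so Dave = X.
Omar must be Y (only option left).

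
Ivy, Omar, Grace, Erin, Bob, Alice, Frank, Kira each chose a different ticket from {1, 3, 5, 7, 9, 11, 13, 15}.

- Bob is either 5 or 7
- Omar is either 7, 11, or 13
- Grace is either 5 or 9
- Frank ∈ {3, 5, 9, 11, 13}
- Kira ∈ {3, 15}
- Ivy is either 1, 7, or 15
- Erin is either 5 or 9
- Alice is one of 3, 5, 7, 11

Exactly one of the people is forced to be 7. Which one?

The 8 variables draw from only 8 values {1, 3, 5, 7, 9, 11, 13, 15}, so each is used; only Ivy can be 1, hence Ivy = 1.
Among the 7 still-open variables, 15 fits only Kira (and all 7 values in {3, 5, 7, 9, 11, 13, 15} must be used), so Kira = 15.
Grace and Erin between them cover only {5, 9} — a naked pair. Remove those values from Bob, Alice, Frank.
So 7 goes to Bob.

Bob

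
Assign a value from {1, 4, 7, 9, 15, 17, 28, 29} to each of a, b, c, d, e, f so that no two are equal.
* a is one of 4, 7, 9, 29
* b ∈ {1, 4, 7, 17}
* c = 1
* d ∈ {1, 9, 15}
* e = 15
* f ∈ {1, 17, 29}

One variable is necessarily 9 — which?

c's domain is down to {1}, so c = 1. So b, d, f can't be 1.
e has just one choice, so e = 15. Eliminate 15 elsewhere: d.
So 9 goes to d.

d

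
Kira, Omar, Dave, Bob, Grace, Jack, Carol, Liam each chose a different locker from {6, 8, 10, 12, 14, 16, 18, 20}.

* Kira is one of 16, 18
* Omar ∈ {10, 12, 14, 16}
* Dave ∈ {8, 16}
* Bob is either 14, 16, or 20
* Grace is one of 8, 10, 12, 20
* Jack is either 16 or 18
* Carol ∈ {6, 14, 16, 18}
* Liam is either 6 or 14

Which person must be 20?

The 2 variables Kira and Jack are confined to {16, 18}, which locks those values in; drop them from Omar, Dave, Bob, Carol.
That leaves Dave = 8. So Grace can't be 8.
Carol and Liam share exactly the 2 values {6, 14}; by pigeonhole those values go to them, so strike 6, 14 from Omar, Bob.
So 20 goes to Bob.

Bob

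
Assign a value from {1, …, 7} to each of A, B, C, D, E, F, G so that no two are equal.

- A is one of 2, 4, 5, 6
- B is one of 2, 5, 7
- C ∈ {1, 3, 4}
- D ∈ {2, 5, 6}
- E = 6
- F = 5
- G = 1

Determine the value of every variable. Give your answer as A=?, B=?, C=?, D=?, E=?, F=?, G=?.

A=4, B=7, C=3, D=2, E=6, F=5, G=1

E has just one choice, so E = 6. So A, D can't be 6.
That leaves F = 5. So A, B, D can't be 5.
G's domain is down to {1}, so G = 1. So C can't be 1.
That leaves D = 2. So A, B can't be 2.
A must be 4 (only option left). Remove 4 from C.
B must be 7 (only option left).
C's domain is down to {3}, so C = 3.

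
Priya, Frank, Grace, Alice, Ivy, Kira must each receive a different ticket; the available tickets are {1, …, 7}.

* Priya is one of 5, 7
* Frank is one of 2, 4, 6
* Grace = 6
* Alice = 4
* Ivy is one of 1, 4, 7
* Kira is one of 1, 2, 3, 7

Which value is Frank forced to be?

2

Grace has just one choice, so Grace = 6. Remove 6 from Frank.
Alice has just one choice, so Alice = 4. Eliminate 4 elsewhere: Frank, Ivy.
So Frank = 2.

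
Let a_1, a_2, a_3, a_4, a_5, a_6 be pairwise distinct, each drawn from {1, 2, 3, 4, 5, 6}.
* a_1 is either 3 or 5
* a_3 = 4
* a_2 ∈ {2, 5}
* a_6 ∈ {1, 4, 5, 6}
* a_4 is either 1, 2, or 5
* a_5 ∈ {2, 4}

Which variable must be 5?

a_3 must be 4 (only option left). So a_5, a_6 can't be 4.
a_5's domain is down to {2}, so a_5 = 2. Remove 2 from a_2, a_4.

a_2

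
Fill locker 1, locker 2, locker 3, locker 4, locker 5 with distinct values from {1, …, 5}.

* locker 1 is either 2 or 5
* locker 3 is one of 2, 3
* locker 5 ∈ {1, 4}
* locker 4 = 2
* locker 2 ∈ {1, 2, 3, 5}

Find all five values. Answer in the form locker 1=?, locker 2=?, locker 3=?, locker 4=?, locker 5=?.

locker 4's domain is down to {2}, so locker 4 = 2. Remove 2 from locker 1, locker 2, locker 3.
locker 1's domain is down to {5}, so locker 1 = 5. So locker 2 can't be 5.
locker 3's domain is down to {3}, so locker 3 = 3. So locker 2 can't be 3.
That leaves locker 2 = 1. Strike 1 from locker 5.
That leaves locker 5 = 4.

locker 1=5, locker 2=1, locker 3=3, locker 4=2, locker 5=4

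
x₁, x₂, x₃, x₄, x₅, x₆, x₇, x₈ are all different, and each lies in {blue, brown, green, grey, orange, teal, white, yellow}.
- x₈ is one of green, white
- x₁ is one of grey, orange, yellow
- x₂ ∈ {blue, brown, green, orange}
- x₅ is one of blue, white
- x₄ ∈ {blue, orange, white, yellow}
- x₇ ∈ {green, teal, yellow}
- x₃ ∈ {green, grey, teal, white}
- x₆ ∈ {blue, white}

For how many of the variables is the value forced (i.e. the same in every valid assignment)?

Among the 8 variables, brown fits only x₂ (and all 8 values in {blue, brown, green, grey, orange, teal, white, yellow} must be used), so x₂ = brown.
The 2 variables x₅ and x₆ are confined to {blue, white}, which locks those values in; drop them from x₃, x₄, x₈.
x₈'s domain is down to {green}, so x₈ = green. So x₃, x₇ can't be green.
Determined: x₂=brown, x₈=green. The other variables each still have more than one consistent value. That makes 2.

2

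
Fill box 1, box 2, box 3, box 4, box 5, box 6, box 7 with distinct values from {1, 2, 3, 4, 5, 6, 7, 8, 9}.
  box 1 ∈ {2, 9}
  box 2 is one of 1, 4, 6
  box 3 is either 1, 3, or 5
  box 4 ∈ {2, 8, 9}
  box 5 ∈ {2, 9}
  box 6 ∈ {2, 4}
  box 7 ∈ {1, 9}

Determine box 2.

6

The 2 variables box 1 and box 5 are confined to {2, 9}, which locks those values in; drop them from box 4, box 6, box 7.
box 4 has just one choice, so box 4 = 8.
box 6 has just one choice, so box 6 = 4. Remove 4 from box 2.
box 7 must be 1 (only option left). Eliminate 1 elsewhere: box 2, box 3.
So box 2 = 6.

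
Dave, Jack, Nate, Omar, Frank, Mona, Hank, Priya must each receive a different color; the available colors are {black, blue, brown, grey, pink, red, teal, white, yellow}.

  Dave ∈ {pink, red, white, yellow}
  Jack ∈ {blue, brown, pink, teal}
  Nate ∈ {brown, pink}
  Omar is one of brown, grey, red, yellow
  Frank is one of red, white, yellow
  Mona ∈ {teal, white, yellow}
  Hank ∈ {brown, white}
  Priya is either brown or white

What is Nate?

pink

The 8 variables together cover exactly {blue, brown, grey, pink, red, teal, white, yellow} — 8 values for 8 variables — and blue appears only in Jack's list, so Jack = blue.
Among the 7 still-open variables, grey fits only Omar (and all 7 values in {brown, grey, pink, red, teal, white, yellow} must be used), so Omar = grey.
Among the 6 still-open variables, teal fits only Mona (and all 6 values in {brown, pink, red, teal, white, yellow} must be used), so Mona = teal.
Hank and Priya between them cover only {brown, white} — a naked pair. Remove those values from Dave, Nate, Frank.
So Nate = pink.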